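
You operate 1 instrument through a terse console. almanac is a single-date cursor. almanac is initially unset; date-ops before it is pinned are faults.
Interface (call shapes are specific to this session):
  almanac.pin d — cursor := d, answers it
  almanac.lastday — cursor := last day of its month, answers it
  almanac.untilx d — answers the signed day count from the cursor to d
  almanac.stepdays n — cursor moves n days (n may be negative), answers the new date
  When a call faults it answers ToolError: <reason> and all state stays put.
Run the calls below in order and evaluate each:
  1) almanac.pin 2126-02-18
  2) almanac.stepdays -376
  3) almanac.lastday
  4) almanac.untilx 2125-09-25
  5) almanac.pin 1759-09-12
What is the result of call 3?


Answer: 2125-02-28

Derivation:
I try almanac.pin with d='2126-02-18', and get 2126-02-18.
Using almanac.stepdays with n='-376', and see 2125-02-07.
Calling almanac.lastday(), — result: 2125-02-28.
I invoke almanac.untilx with d='2125-09-25', and observe 209.
I run almanac.pin with d='1759-09-12', and observe 1759-09-12.


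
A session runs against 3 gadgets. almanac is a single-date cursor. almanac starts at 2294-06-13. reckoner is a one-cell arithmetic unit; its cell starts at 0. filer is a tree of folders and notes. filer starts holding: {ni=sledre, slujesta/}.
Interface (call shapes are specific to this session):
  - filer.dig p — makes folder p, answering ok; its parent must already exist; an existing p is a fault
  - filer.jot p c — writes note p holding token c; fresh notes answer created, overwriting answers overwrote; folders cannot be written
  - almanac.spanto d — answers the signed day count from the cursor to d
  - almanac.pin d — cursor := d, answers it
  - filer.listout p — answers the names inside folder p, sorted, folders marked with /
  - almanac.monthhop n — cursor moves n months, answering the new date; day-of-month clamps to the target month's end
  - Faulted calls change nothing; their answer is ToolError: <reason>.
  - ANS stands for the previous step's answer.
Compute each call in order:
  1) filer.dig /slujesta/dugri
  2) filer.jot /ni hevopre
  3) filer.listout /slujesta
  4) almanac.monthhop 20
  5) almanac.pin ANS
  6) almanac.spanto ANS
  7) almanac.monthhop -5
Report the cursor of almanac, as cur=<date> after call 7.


~$ dig p: /slujesta/dugri
:: ok
~$ jot p: /ni c: hevopre
:: overwrote
~$ listout p: /slujesta
:: [dugri/]
~$ monthhop n: 20
:: 2296-02-13
~$ pin d: ANS
:: 2296-02-13
~$ spanto d: ANS
:: 0
~$ monthhop n: -5
:: 2295-09-13

Answer: cur=2295-09-13


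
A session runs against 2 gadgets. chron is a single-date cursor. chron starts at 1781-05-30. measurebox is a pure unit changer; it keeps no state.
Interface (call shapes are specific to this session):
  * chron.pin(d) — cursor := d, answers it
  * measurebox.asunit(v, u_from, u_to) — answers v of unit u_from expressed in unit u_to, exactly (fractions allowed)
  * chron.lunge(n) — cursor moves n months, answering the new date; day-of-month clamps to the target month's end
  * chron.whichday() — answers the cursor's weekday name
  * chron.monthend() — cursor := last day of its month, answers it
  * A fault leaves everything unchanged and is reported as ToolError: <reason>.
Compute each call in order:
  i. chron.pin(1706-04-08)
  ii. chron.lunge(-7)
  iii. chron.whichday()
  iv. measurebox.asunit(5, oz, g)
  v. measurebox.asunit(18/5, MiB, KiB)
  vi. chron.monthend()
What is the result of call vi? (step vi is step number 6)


Answer: 1705-09-30

Derivation:
CALL chron.pin[1706-04-08]
RET  1706-04-08
CALL chron.lunge[-7]
RET  1705-09-08
CALL chron.whichday[]
RET  Tuesday
CALL measurebox.asunit[5; oz; g]
RET  45359237/320000
CALL measurebox.asunit[18/5; MiB; KiB]
RET  18432/5
CALL chron.monthend[]
RET  1705-09-30


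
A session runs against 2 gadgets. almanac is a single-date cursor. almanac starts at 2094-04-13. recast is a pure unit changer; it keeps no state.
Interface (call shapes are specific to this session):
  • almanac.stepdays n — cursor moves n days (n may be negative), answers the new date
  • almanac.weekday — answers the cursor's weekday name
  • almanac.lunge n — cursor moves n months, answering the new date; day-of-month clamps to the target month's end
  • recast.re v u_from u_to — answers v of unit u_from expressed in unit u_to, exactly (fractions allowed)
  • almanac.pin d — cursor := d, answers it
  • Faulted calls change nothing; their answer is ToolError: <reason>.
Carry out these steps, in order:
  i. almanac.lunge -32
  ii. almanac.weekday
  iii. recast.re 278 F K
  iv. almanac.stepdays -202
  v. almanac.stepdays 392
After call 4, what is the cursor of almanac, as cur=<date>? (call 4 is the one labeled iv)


Answer: cur=2091-01-23

Derivation:
[in] almanac.lunge n='-32'
[out] 2091-08-13
[in] almanac.weekday
[out] Monday
[in] recast.re v='278' u_from='F' u_to='K'
[out] 24589/60
[in] almanac.stepdays n='-202'
[out] 2091-01-23
[in] almanac.stepdays n='392'
[out] 2092-02-19


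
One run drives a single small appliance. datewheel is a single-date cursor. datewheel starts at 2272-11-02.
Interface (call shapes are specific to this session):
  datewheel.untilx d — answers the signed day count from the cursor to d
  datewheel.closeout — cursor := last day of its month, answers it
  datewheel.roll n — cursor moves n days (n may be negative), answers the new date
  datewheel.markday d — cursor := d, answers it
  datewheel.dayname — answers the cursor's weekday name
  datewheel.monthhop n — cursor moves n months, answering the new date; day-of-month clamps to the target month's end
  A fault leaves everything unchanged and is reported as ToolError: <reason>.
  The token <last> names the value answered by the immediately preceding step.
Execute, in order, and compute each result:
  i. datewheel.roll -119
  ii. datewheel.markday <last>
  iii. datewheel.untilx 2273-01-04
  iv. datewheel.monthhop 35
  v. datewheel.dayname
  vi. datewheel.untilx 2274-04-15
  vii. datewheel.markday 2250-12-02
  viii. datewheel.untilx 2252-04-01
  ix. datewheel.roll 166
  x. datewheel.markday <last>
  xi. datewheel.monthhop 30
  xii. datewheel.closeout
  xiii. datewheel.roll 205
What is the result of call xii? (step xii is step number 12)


>>> datewheel.roll -119
  2272-07-06
>>> datewheel.markday <last>
  2272-07-06
>>> datewheel.untilx 2273-01-04
  182
>>> datewheel.monthhop 35
  2275-06-06
>>> datewheel.dayname
  Sunday
>>> datewheel.untilx 2274-04-15
  -417
>>> datewheel.markday 2250-12-02
  2250-12-02
>>> datewheel.untilx 2252-04-01
  486
>>> datewheel.roll 166
  2251-05-17
>>> datewheel.markday <last>
  2251-05-17
>>> datewheel.monthhop 30
  2253-11-17
>>> datewheel.closeout
  2253-11-30
>>> datewheel.roll 205
  2254-06-23

Answer: 2253-11-30


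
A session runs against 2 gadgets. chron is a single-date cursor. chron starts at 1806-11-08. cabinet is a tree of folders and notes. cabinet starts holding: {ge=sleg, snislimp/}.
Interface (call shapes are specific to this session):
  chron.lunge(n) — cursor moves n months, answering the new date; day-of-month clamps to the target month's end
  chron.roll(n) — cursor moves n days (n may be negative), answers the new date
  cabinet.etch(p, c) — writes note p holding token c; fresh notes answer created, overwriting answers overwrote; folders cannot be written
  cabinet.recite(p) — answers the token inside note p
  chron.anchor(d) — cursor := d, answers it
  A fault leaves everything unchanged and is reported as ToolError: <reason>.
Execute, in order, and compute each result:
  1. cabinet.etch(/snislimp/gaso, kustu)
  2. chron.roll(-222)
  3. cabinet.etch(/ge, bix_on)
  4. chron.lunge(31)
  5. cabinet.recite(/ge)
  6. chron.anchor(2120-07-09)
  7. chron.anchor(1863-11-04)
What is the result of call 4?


Step: cabinet.etch[p='/snislimp/gaso'; c='kustu']
Result: created
Step: chron.roll[n='-222']
Result: 1806-03-31
Step: cabinet.etch[p='/ge'; c='bix_on']
Result: overwrote
Step: chron.lunge[n='31']
Result: 1808-10-31
Step: cabinet.recite[p='/ge']
Result: bix_on
Step: chron.anchor[d='2120-07-09']
Result: 2120-07-09
Step: chron.anchor[d='1863-11-04']
Result: 1863-11-04

Answer: 1808-10-31


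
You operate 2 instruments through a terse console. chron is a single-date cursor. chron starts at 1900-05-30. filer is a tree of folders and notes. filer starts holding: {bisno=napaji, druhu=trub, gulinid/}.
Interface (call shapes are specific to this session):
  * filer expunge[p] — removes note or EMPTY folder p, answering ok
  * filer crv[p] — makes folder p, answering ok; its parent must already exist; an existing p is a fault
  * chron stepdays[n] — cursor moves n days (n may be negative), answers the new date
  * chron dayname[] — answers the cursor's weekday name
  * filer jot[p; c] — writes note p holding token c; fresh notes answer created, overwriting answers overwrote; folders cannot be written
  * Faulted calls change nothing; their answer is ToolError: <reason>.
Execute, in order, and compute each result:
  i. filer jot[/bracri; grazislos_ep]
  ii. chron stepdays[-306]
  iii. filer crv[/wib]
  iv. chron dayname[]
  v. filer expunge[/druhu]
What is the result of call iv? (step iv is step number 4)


! 1. filer jot(p: /bracri, c: grazislos_ep) -> created
! 2. chron stepdays(n: -306) -> 1899-07-28
! 3. filer crv(p: /wib) -> ok
! 4. chron dayname() -> Friday
! 5. filer expunge(p: /druhu) -> ok

Answer: Friday


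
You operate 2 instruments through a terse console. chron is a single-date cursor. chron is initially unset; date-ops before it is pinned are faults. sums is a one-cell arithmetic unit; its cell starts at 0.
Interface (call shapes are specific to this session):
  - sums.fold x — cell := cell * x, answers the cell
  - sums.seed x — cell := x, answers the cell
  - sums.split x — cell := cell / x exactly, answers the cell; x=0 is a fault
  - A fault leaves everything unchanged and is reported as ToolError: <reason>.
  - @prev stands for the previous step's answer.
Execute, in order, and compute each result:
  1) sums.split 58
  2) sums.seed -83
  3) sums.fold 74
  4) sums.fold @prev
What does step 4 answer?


Answer: 37724164

Derivation:
// 1. sums.split(x='58') : 0
// 2. sums.seed(x='-83') : -83
// 3. sums.fold(x='74') : -6142
// 4. sums.fold(x='@prev') : 37724164


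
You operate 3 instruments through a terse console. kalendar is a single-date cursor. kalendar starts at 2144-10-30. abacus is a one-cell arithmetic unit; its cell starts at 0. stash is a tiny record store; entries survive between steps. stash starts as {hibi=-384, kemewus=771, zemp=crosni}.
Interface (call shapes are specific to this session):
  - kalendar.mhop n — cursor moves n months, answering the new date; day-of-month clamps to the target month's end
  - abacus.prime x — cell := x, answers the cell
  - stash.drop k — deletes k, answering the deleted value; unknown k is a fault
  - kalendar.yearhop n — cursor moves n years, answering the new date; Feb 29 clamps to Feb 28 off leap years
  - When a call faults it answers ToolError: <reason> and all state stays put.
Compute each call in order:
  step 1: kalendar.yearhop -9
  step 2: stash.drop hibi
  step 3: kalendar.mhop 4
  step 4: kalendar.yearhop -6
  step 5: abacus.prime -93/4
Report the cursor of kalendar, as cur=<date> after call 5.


Answer: cur=2130-02-28

Derivation:
Step: yearhop[n: -9]
Result: 2135-10-30
Step: drop[k: hibi]
Result: -384
Step: mhop[n: 4]
Result: 2136-02-29
Step: yearhop[n: -6]
Result: 2130-02-28
Step: prime[x: -93/4]
Result: -93/4


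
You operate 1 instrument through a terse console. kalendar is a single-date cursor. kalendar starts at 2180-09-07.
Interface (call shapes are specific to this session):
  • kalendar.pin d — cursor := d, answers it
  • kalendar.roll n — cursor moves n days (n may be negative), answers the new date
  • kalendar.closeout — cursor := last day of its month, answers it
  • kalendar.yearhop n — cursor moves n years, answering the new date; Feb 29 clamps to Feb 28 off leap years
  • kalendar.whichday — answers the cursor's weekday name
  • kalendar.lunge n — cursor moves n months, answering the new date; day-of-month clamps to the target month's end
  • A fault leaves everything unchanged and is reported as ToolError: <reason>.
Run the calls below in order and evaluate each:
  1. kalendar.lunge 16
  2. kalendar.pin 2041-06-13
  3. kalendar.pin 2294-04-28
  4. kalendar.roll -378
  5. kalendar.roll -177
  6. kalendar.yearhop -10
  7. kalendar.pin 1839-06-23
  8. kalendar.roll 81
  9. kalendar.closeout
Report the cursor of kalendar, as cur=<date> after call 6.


Answer: cur=2282-10-20

Derivation:
Do: kalendar.lunge[n: 16]
See: 2182-01-07
Do: kalendar.pin[d: 2041-06-13]
See: 2041-06-13
Do: kalendar.pin[d: 2294-04-28]
See: 2294-04-28
Do: kalendar.roll[n: -378]
See: 2293-04-15
Do: kalendar.roll[n: -177]
See: 2292-10-20
Do: kalendar.yearhop[n: -10]
See: 2282-10-20
Do: kalendar.pin[d: 1839-06-23]
See: 1839-06-23
Do: kalendar.roll[n: 81]
See: 1839-09-12
Do: kalendar.closeout[]
See: 1839-09-30


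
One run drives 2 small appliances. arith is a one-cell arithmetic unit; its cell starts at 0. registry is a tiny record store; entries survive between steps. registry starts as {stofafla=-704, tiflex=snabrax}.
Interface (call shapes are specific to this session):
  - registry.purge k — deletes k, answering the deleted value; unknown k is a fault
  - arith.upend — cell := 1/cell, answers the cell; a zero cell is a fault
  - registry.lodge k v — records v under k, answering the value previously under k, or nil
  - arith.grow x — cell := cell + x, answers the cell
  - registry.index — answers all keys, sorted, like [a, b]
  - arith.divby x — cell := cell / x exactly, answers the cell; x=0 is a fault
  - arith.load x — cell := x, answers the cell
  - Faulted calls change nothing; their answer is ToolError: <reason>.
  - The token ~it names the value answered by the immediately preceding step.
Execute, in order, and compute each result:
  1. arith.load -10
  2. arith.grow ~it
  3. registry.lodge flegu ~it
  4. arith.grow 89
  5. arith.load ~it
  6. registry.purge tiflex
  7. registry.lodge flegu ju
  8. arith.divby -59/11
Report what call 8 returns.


Answer: -759/59

Derivation:
> load x→-10
= -10
> grow x→~it
= -20
> lodge k→flegu v→~it
= nil
> grow x→89
= 69
> load x→~it
= 69
> purge k→tiflex
= snabrax
> lodge k→flegu v→ju
= -20
> divby x→-59/11
= -759/59


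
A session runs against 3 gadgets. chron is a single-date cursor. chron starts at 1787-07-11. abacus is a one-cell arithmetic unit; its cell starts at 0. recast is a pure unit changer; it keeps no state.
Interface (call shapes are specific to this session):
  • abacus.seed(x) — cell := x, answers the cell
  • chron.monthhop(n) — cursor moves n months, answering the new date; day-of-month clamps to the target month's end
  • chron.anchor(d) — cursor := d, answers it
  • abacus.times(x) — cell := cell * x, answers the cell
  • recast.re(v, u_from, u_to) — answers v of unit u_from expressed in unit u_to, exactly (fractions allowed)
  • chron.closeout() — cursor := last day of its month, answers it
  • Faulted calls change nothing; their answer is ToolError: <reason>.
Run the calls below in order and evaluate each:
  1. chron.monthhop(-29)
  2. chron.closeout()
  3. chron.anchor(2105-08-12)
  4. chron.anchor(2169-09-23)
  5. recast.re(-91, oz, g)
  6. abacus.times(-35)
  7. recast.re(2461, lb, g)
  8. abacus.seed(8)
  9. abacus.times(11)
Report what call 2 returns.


Answer: 1785-02-28

Derivation:
Step: monthhop[n: -29]
Result: 1785-02-11
Step: closeout[]
Result: 1785-02-28
Step: anchor[d: 2105-08-12]
Result: 2105-08-12
Step: anchor[d: 2169-09-23]
Result: 2169-09-23
Step: re[v: -91; u_from: oz; u_to: g]
Result: -4127690567/1600000
Step: times[x: -35]
Result: 0
Step: re[v: 2461; u_from: lb; u_to: g]
Result: 111629082257/100000
Step: seed[x: 8]
Result: 8
Step: times[x: 11]
Result: 88


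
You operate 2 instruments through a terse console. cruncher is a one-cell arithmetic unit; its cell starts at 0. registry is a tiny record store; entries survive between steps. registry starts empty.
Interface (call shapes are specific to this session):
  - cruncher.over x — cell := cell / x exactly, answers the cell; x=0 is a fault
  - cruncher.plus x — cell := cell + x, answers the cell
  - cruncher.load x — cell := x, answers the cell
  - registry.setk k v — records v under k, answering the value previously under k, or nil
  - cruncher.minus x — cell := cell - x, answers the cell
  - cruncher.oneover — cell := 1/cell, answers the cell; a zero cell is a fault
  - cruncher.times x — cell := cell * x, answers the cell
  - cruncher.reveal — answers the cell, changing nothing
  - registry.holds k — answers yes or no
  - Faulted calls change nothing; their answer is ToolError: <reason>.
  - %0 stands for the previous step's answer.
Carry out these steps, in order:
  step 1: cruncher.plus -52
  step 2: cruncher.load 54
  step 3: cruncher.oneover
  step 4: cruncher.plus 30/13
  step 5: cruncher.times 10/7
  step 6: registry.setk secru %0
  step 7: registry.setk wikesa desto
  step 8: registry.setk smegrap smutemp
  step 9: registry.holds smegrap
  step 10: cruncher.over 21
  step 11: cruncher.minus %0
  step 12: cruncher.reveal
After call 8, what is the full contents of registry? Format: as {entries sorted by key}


Answer: {secru=8165/2457, smegrap=smutemp, wikesa=desto}

Derivation:
CALL plus[x='-52']
RET  -52
CALL load[x='54']
RET  54
CALL oneover[]
RET  1/54
CALL plus[x='30/13']
RET  1633/702
CALL times[x='10/7']
RET  8165/2457
CALL setk[k='secru'; v='%0']
RET  nil
CALL setk[k='wikesa'; v='desto']
RET  nil
CALL setk[k='smegrap'; v='smutemp']
RET  nil
CALL holds[k='smegrap']
RET  yes
CALL over[x='21']
RET  8165/51597
CALL minus[x='%0']
RET  0
CALL reveal[]
RET  0


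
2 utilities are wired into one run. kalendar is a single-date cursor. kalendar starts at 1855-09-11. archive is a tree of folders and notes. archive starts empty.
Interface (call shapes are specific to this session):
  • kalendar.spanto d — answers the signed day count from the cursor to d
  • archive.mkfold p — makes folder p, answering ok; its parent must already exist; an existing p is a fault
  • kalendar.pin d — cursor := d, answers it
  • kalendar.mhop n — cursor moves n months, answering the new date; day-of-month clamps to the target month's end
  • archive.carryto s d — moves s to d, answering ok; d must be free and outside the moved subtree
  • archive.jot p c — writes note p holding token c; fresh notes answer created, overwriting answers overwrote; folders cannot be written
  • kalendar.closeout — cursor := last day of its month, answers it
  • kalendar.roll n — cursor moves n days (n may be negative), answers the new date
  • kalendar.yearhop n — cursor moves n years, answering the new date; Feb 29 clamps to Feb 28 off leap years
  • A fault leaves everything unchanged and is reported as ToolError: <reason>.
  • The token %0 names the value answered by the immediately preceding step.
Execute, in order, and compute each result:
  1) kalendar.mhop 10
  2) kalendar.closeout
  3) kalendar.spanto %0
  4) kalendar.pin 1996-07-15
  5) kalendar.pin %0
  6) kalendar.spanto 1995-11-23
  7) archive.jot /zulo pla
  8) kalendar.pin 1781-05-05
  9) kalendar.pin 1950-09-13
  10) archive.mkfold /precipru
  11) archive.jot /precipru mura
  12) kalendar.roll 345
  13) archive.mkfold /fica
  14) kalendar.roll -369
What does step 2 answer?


Answer: 1856-07-31

Derivation:
;; mhop(10) == 1856-07-11
;; closeout() == 1856-07-31
;; spanto(%0) == 0
;; pin(1996-07-15) == 1996-07-15
;; pin(%0) == 1996-07-15
;; spanto(1995-11-23) == -235
;; jot(/zulo, pla) == created
;; pin(1781-05-05) == 1781-05-05
;; pin(1950-09-13) == 1950-09-13
;; mkfold(/precipru) == ok
;; jot(/precipru, mura) == ToolError: is a directory
;; roll(345) == 1951-08-24
;; mkfold(/fica) == ok
;; roll(-369) == 1950-08-20


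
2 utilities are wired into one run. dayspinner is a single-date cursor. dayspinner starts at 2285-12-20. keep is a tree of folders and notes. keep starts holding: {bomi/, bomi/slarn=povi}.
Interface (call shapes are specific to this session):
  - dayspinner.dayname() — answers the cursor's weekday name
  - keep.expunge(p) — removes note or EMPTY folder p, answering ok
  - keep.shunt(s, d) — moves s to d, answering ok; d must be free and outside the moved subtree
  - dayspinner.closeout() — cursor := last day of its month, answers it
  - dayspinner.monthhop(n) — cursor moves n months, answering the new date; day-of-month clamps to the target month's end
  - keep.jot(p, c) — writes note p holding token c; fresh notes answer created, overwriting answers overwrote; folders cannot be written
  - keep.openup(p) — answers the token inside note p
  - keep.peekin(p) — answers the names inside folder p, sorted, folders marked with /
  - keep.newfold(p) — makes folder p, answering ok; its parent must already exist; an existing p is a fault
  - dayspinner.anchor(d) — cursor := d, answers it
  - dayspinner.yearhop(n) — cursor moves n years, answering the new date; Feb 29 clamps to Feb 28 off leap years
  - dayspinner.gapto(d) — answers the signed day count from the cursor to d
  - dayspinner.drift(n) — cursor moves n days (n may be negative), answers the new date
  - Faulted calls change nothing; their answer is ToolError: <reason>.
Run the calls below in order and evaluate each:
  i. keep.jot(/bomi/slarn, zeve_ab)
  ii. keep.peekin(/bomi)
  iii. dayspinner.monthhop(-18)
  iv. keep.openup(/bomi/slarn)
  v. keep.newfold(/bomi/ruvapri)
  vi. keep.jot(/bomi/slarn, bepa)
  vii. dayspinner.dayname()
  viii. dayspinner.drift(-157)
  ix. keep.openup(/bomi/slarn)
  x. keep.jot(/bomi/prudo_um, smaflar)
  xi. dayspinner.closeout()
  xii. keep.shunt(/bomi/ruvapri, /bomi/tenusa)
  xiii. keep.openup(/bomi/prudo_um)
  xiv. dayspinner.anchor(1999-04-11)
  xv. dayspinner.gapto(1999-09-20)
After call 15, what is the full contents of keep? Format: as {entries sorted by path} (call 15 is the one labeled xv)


Answer: {bomi/, bomi/prudo_um=smaflar, bomi/slarn=bepa, bomi/tenusa/}

Derivation:
CALL keep.jot[p='/bomi/slarn'; c='zeve_ab']
RET  overwrote
CALL keep.peekin[p='/bomi']
RET  [slarn]
CALL dayspinner.monthhop[n='-18']
RET  2284-06-20
CALL keep.openup[p='/bomi/slarn']
RET  zeve_ab
CALL keep.newfold[p='/bomi/ruvapri']
RET  ok
CALL keep.jot[p='/bomi/slarn'; c='bepa']
RET  overwrote
CALL dayspinner.dayname[]
RET  Friday
CALL dayspinner.drift[n='-157']
RET  2284-01-15
CALL keep.openup[p='/bomi/slarn']
RET  bepa
CALL keep.jot[p='/bomi/prudo_um'; c='smaflar']
RET  created
CALL dayspinner.closeout[]
RET  2284-01-31
CALL keep.shunt[s='/bomi/ruvapri'; d='/bomi/tenusa']
RET  ok
CALL keep.openup[p='/bomi/prudo_um']
RET  smaflar
CALL dayspinner.anchor[d='1999-04-11']
RET  1999-04-11
CALL dayspinner.gapto[d='1999-09-20']
RET  162


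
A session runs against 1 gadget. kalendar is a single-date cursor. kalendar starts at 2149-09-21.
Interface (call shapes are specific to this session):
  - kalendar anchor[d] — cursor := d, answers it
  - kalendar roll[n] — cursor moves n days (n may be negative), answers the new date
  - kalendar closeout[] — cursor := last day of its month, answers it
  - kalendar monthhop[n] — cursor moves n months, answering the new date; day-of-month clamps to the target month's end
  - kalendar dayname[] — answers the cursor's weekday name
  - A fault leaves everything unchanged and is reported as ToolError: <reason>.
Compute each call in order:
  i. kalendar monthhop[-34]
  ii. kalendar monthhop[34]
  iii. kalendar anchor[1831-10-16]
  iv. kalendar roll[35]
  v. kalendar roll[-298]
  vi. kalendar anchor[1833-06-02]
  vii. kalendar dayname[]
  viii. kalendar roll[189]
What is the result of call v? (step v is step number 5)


~$ kalendar monthhop -34
:: 2146-11-21
~$ kalendar monthhop 34
:: 2149-09-21
~$ kalendar anchor 1831-10-16
:: 1831-10-16
~$ kalendar roll 35
:: 1831-11-20
~$ kalendar roll -298
:: 1831-01-26
~$ kalendar anchor 1833-06-02
:: 1833-06-02
~$ kalendar dayname
:: Sunday
~$ kalendar roll 189
:: 1833-12-08

Answer: 1831-01-26


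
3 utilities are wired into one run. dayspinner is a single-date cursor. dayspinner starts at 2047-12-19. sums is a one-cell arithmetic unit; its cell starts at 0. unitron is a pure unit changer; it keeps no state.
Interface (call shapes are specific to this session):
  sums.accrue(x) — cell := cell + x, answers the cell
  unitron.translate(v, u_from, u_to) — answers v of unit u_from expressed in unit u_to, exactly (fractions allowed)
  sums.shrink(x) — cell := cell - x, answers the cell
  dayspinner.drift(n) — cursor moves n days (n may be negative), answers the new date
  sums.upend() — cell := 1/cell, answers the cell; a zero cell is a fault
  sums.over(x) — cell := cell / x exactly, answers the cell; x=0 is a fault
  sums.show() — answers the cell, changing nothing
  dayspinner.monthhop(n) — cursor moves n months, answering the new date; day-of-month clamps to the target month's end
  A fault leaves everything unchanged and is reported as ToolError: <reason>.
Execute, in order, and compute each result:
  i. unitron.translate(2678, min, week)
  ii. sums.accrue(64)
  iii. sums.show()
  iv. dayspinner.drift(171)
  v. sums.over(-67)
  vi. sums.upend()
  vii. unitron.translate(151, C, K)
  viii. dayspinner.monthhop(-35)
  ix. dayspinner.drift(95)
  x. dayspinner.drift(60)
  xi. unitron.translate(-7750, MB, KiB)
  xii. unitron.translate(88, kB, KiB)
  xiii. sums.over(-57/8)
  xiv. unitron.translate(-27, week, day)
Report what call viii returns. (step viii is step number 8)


I invoke translate passing v: 2678, u_from: min, u_to: week, which returns 1339/5040.
Then accrue passing x: 64, which returns 64.
I try show, and observe 64.
I invoke drift passing n: 171, and observe 2048-06-07.
I run over passing x: -67, and see -64/67.
Then upend(), which returns -67/64.
Using translate passing v: 151, u_from: C, u_to: K, and get 8483/20.
Now I run monthhop passing n: -35, giving 2045-07-07.
Next I call drift passing n: 95, — result: 2045-10-10.
I use drift passing n: 60, giving 2045-12-09.
I try translate passing v: -7750, u_from: MB, u_to: KiB, and see -60546875/8.
I call translate passing v: 88, u_from: kB, u_to: KiB, and get 1375/16.
Next I call over passing x: -57/8, and observe 67/456.
I use translate passing v: -27, u_from: week, u_to: day, giving -189.

Answer: 2045-07-07


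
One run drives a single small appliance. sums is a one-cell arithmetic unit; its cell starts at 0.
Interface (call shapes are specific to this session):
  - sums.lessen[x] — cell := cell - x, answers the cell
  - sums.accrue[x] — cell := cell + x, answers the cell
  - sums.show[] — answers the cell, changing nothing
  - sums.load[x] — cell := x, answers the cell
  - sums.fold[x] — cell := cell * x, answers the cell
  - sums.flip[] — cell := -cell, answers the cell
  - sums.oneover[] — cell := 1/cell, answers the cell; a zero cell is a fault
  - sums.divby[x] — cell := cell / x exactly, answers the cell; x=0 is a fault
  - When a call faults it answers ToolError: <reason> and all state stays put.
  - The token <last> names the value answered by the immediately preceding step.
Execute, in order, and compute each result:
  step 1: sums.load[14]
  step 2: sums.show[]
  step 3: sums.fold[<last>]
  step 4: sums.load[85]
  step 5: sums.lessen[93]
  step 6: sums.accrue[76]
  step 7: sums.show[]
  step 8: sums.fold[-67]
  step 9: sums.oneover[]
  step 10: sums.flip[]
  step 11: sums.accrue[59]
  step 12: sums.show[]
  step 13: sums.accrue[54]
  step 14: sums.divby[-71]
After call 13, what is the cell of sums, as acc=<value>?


Answer: acc=514829/4556

Derivation:
~$ sums.load x='14'
= 14
~$ sums.show
= 14
~$ sums.fold x='<last>'
= 196
~$ sums.load x='85'
= 85
~$ sums.lessen x='93'
= -8
~$ sums.accrue x='76'
= 68
~$ sums.show
= 68
~$ sums.fold x='-67'
= -4556
~$ sums.oneover
= -1/4556
~$ sums.flip
= 1/4556
~$ sums.accrue x='59'
= 268805/4556
~$ sums.show
= 268805/4556
~$ sums.accrue x='54'
= 514829/4556
~$ sums.divby x='-71'
= -514829/323476


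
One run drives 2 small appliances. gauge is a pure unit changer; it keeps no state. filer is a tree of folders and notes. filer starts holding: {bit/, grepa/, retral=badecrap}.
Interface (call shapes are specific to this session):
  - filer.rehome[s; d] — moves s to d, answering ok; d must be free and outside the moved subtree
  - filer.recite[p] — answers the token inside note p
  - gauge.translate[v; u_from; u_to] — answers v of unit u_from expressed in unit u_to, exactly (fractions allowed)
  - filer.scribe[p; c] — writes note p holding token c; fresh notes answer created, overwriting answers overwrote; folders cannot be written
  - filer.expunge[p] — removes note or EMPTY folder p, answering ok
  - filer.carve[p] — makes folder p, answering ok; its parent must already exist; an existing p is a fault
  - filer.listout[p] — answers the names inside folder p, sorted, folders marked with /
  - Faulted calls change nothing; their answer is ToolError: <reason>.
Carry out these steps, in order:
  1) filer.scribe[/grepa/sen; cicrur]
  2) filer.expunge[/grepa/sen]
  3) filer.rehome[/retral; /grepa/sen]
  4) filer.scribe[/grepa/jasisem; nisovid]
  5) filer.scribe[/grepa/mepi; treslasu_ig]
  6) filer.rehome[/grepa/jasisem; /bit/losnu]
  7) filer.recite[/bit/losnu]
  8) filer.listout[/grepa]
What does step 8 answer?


Answer: [mepi, sen]

Derivation:
% 1. scribe(p: /grepa/sen, c: cicrur) : created
% 2. expunge(p: /grepa/sen) : ok
% 3. rehome(s: /retral, d: /grepa/sen) : ok
% 4. scribe(p: /grepa/jasisem, c: nisovid) : created
% 5. scribe(p: /grepa/mepi, c: treslasu_ig) : created
% 6. rehome(s: /grepa/jasisem, d: /bit/losnu) : ok
% 7. recite(p: /bit/losnu) : nisovid
% 8. listout(p: /grepa) : [mepi, sen]


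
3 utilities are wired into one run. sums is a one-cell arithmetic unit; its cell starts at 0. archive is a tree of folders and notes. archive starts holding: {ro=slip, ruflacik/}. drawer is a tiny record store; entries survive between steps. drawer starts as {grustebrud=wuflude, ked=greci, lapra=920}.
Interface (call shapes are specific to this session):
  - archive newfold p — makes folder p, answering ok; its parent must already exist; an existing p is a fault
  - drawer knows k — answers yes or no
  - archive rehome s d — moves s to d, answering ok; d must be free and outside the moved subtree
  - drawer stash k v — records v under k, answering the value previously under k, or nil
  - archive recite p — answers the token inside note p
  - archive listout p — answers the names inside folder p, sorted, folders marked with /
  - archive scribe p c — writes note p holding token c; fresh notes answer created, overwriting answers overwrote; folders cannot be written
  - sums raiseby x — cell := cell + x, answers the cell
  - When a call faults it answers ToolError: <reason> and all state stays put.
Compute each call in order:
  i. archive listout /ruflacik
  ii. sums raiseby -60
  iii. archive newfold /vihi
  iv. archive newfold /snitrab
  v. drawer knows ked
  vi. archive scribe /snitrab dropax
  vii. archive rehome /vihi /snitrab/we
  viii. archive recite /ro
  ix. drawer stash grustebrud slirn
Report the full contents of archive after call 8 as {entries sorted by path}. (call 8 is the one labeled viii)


~$ archive listout /ruflacik
[out] []
~$ sums raiseby -60
[out] -60
~$ archive newfold /vihi
[out] ok
~$ archive newfold /snitrab
[out] ok
~$ drawer knows ked
[out] yes
~$ archive scribe /snitrab dropax
[out] ToolError: is a directory
~$ archive rehome /vihi /snitrab/we
[out] ok
~$ archive recite /ro
[out] slip
~$ drawer stash grustebrud slirn
[out] wuflude

Answer: {ro=slip, ruflacik/, snitrab/, snitrab/we/}


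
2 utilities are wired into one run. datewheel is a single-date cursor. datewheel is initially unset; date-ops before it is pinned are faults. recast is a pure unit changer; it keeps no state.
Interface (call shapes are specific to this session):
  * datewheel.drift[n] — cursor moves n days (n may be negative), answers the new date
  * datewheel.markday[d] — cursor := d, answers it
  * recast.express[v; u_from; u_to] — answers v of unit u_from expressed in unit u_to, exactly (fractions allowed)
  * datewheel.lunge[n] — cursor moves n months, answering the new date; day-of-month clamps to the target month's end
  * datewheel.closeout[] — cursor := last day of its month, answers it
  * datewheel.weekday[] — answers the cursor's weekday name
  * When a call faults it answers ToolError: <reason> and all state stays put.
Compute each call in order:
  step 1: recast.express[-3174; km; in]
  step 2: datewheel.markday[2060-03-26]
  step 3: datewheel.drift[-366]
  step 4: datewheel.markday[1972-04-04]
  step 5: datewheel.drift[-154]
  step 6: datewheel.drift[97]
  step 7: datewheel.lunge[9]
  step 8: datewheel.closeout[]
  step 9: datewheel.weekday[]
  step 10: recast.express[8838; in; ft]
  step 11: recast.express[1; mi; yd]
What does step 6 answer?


Answer: 1972-02-07

Derivation:
-- 1. recast.express(v='-3174', u_from='km', u_to='in') == -15870000000/127
-- 2. datewheel.markday(d='2060-03-26') == 2060-03-26
-- 3. datewheel.drift(n='-366') == 2059-03-26
-- 4. datewheel.markday(d='1972-04-04') == 1972-04-04
-- 5. datewheel.drift(n='-154') == 1971-11-02
-- 6. datewheel.drift(n='97') == 1972-02-07
-- 7. datewheel.lunge(n='9') == 1972-11-07
-- 8. datewheel.closeout() == 1972-11-30
-- 9. datewheel.weekday() == Thursday
-- 10. recast.express(v='8838', u_from='in', u_to='ft') == 1473/2
-- 11. recast.express(v='1', u_from='mi', u_to='yd') == 1760


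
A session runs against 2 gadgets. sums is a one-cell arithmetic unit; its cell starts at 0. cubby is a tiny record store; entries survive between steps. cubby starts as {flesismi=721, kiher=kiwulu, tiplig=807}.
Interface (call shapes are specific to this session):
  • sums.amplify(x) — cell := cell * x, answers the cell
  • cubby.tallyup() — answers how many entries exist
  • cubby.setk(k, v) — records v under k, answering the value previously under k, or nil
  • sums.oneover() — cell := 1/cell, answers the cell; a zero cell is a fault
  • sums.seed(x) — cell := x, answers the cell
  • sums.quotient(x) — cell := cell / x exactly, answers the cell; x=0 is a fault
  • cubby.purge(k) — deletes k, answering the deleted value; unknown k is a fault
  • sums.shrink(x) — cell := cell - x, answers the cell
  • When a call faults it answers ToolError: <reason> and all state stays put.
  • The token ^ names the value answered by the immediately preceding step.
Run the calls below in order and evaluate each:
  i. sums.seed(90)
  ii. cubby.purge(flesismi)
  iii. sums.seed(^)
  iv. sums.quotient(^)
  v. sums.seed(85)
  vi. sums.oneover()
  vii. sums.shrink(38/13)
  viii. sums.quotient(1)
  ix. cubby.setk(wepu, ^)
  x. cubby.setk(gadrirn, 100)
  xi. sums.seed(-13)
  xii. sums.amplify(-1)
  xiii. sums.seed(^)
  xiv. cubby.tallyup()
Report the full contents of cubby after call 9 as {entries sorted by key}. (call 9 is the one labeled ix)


Answer: {kiher=kiwulu, tiplig=807, wepu=-3217/1105}

Derivation:
% 1. seed(x=90) : 90
% 2. purge(k=flesismi) : 721
% 3. seed(x=^) : 721
% 4. quotient(x=^) : 1
% 5. seed(x=85) : 85
% 6. oneover() : 1/85
% 7. shrink(x=38/13) : -3217/1105
% 8. quotient(x=1) : -3217/1105
% 9. setk(k=wepu, v=^) : nil
% 10. setk(k=gadrirn, v=100) : nil
% 11. seed(x=-13) : -13
% 12. amplify(x=-1) : 13
% 13. seed(x=^) : 13
% 14. tallyup() : 4


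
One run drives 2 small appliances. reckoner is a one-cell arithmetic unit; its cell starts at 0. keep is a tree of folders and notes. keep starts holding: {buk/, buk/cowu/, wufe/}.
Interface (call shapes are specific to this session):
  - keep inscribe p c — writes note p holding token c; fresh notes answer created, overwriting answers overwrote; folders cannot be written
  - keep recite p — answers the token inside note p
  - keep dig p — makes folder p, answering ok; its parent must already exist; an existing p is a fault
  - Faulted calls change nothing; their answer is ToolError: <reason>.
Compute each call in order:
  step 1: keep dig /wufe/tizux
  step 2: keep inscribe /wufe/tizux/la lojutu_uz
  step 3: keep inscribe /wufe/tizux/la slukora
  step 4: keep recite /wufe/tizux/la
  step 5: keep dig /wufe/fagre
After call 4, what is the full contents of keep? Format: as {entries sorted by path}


Answer: {buk/, buk/cowu/, wufe/, wufe/tizux/, wufe/tizux/la=slukora}

Derivation:
CALL keep dig[p: /wufe/tizux]
RET  ok
CALL keep inscribe[p: /wufe/tizux/la; c: lojutu_uz]
RET  created
CALL keep inscribe[p: /wufe/tizux/la; c: slukora]
RET  overwrote
CALL keep recite[p: /wufe/tizux/la]
RET  slukora
CALL keep dig[p: /wufe/fagre]
RET  ok


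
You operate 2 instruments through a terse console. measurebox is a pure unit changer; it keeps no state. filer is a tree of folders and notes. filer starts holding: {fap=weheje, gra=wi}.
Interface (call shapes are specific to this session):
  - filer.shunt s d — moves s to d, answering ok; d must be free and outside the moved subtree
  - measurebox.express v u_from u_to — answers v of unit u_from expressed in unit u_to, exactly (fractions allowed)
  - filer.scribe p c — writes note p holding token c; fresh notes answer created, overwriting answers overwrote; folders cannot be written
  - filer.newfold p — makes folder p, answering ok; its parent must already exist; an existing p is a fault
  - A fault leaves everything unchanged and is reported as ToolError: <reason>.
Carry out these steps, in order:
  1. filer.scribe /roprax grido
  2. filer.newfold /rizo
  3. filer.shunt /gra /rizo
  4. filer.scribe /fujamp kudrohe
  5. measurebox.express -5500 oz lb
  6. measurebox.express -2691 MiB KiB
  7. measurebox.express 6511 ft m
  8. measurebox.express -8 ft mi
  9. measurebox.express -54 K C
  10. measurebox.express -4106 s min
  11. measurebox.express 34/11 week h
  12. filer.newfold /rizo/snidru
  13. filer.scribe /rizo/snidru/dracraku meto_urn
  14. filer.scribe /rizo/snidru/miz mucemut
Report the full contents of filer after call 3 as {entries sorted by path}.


Answer: {fap=weheje, gra=wi, rizo/, roprax=grido}

Derivation:
·→ filer.scribe(p=/roprax, c=grido)
·← created
·→ filer.newfold(p=/rizo)
·← ok
·→ filer.shunt(s=/gra, d=/rizo)
·← ToolError: exists
·→ filer.scribe(p=/fujamp, c=kudrohe)
·← created
·→ measurebox.express(v=-5500, u_from=oz, u_to=lb)
·← -1375/4
·→ measurebox.express(v=-2691, u_from=MiB, u_to=KiB)
·← -2755584
·→ measurebox.express(v=6511, u_from=ft, u_to=m)
·← 2480691/1250
·→ measurebox.express(v=-8, u_from=ft, u_to=mi)
·← -1/660
·→ measurebox.express(v=-54, u_from=K, u_to=C)
·← -6543/20
·→ measurebox.express(v=-4106, u_from=s, u_to=min)
·← -2053/30
·→ measurebox.express(v=34/11, u_from=week, u_to=h)
·← 5712/11
·→ filer.newfold(p=/rizo/snidru)
·← ok
·→ filer.scribe(p=/rizo/snidru/dracraku, c=meto_urn)
·← created
·→ filer.scribe(p=/rizo/snidru/miz, c=mucemut)
·← created


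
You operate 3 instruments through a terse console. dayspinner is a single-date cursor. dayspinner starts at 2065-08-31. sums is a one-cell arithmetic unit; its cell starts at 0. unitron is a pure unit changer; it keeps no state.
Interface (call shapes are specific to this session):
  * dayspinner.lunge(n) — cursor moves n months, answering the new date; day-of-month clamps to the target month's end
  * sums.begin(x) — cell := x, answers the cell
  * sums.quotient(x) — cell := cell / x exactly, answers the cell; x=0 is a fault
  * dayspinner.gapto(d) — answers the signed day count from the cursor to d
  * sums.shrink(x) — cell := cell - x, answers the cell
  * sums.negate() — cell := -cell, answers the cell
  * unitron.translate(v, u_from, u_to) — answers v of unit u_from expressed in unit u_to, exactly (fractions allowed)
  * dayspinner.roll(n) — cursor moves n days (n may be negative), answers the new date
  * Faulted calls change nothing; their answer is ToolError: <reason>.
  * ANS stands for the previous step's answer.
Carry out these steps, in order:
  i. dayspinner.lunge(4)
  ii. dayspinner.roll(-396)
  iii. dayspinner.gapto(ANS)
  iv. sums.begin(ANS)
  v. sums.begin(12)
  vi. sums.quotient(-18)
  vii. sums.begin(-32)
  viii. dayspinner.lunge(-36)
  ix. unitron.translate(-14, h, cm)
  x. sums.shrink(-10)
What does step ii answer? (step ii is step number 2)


→ dayspinner.lunge(n: 4)
← 2065-12-31
→ dayspinner.roll(n: -396)
← 2064-11-30
→ dayspinner.gapto(d: ANS)
← 0
→ sums.begin(x: ANS)
← 0
→ sums.begin(x: 12)
← 12
→ sums.quotient(x: -18)
← -2/3
→ sums.begin(x: -32)
← -32
→ dayspinner.lunge(n: -36)
← 2061-11-30
→ unitron.translate(v: -14, u_from: h, u_to: cm)
← ToolError: incompatible units
→ sums.shrink(x: -10)
← -22

Answer: 2064-11-30
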